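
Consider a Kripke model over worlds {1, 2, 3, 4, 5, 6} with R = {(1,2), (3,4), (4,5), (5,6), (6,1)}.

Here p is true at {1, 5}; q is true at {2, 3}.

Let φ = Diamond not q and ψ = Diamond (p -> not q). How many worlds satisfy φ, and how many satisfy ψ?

For Diamond not q:
1: successors {2}; not q there: 2:F. ✗
2: no successors, so Diamond not q fails. ✗
3: successors {4}; not q there: 4:T. ✓
4: successors {5}; not q there: 5:T. ✓
5: successors {6}; not q there: 6:T. ✓
6: successors {1}; not q there: 1:T. ✓
— 4 worlds.
For Diamond (p -> not q):
1: successors {2}; p -> not q there: 2:T. ✓
2: no successors, so Diamond (p -> not q) fails. ✗
3: successors {4}; p -> not q there: 4:T. ✓
4: successors {5}; p -> not q there: 5:T. ✓
5: successors {6}; p -> not q there: 6:T. ✓
6: successors {1}; p -> not q there: 1:T. ✓
— 5 worlds.

4 and 5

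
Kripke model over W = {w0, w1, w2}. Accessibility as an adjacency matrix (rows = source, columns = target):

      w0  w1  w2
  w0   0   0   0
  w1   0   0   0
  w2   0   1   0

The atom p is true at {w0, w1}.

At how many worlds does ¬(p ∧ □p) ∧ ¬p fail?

2

w0: ¬(p ∧ □p) is F, ¬p is F. ✗
w1: ¬(p ∧ □p) is F, ¬p is F. ✗
w2: ¬(p ∧ □p) is T, ¬p is T. ✓
Satisfying worlds: {w2}.
So ¬(p ∧ □p) ∧ ¬p fails at the other 2 worlds.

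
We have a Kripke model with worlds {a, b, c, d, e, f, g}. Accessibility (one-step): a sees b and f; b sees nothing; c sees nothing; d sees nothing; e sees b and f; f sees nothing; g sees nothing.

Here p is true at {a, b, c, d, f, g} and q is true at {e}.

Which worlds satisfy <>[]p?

a: successors {b, f}; []p there: b:T, f:T. ✓
b: no successors, so <>[]p fails. ✗
c: no successors, so <>[]p fails. ✗
d: no successors, so <>[]p fails. ✗
e: successors {b, f}; []p there: b:T, f:T. ✓
f: no successors, so <>[]p fails. ✗
g: no successors, so <>[]p fails. ✗

{a, e}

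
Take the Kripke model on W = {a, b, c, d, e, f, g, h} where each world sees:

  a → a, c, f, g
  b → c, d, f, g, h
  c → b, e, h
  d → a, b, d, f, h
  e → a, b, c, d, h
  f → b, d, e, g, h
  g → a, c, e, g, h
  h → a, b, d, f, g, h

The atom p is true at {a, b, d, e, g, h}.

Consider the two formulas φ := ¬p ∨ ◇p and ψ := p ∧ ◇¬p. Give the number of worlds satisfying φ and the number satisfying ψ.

For ¬p ∨ ◇p:
a: ¬p is F, ◇p is T. ✓
b: ¬p is F, ◇p is T. ✓
c: ¬p is T, ◇p is T. ✓
d: ¬p is F, ◇p is T. ✓
e: ¬p is F, ◇p is T. ✓
f: ¬p is T, ◇p is T. ✓
g: ¬p is F, ◇p is T. ✓
h: ¬p is F, ◇p is T. ✓
— 8 worlds.
For p ∧ ◇¬p:
a: p is T, ◇¬p is T. ✓
b: p is T, ◇¬p is T. ✓
c: p is F, ◇¬p is F. ✗
d: p is T, ◇¬p is T. ✓
e: p is T, ◇¬p is T. ✓
f: p is F, ◇¬p is F. ✗
g: p is T, ◇¬p is T. ✓
h: p is T, ◇¬p is T. ✓
— 6 worlds.

8 and 6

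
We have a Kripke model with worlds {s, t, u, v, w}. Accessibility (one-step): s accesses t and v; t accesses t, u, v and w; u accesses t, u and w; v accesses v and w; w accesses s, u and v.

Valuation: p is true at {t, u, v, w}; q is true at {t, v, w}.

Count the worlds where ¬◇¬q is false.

3

s: ◇¬q is F. ✓
t: ◇¬q is T. ✗
u: ◇¬q is T. ✗
v: ◇¬q is F. ✓
w: ◇¬q is T. ✗
Satisfying worlds: {s, v}.
So ¬◇¬q fails at the other 3 worlds.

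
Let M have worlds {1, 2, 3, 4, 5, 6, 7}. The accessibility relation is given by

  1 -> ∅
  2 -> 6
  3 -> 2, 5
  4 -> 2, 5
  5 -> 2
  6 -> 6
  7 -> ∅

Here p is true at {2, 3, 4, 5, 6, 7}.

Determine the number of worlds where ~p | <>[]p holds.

1: ~p is T, <>[]p is F. ✓
2: ~p is F, <>[]p is T. ✓
3: ~p is F, <>[]p is T. ✓
4: ~p is F, <>[]p is T. ✓
5: ~p is F, <>[]p is T. ✓
6: ~p is F, <>[]p is T. ✓
7: ~p is F, <>[]p is F. ✗
Satisfying worlds: {1, 2, 3, 4, 5, 6}.

6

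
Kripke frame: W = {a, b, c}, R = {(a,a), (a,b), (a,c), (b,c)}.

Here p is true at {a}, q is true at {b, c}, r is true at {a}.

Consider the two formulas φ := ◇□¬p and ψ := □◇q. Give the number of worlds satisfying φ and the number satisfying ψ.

For ◇□¬p:
a: successors {a, b, c}; □¬p there: a:F, b:T, c:T. ✓
b: successors {c}; □¬p there: c:T. ✓
c: no successors, so ◇□¬p fails. ✗
— 2 worlds.
For □◇q:
a: successors {a, b, c}; ◇q there: a:T, b:T, c:F. ✗
b: successors {c}; ◇q there: c:F. ✗
c: no successors, so □◇q holds vacuously. ✓
— 1 world.

2 and 1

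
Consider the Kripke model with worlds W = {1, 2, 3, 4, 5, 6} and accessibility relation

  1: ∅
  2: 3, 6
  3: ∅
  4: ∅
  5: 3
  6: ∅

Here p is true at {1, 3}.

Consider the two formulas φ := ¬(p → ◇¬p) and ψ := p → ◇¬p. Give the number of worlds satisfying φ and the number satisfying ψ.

2 and 4

For ¬(p → ◇¬p):
1: p → ◇¬p is F. ✓
2: p → ◇¬p is T. ✗
3: p → ◇¬p is F. ✓
4: p → ◇¬p is T. ✗
5: p → ◇¬p is T. ✗
6: p → ◇¬p is T. ✗
— 2 worlds.
For p → ◇¬p:
1: p is T, ◇¬p is F. ✗
2: p is F, ◇¬p is T. ✓
3: p is T, ◇¬p is F. ✗
4: p is F, ◇¬p is F. ✓
5: p is F, ◇¬p is F. ✓
6: p is F, ◇¬p is F. ✓
— 4 worlds.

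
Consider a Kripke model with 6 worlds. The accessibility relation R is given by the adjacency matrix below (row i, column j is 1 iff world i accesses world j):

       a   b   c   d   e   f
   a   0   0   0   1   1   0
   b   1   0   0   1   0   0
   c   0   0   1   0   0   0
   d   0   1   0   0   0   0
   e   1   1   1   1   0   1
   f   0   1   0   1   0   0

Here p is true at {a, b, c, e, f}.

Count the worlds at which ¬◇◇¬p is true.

a: ◇◇¬p is T. ✗
b: ◇◇¬p is T. ✗
c: ◇◇¬p is F. ✓
d: ◇◇¬p is T. ✗
e: ◇◇¬p is T. ✗
f: ◇◇¬p is T. ✗
Satisfying worlds: {c}.

1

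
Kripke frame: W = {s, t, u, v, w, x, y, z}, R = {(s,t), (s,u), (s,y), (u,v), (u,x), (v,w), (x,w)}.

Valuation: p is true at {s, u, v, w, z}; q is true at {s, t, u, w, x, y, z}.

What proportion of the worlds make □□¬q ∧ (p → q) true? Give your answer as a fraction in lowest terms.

s: □□¬q is F, p → q is T. ✗
t: □□¬q is T, p → q is T. ✓
u: □□¬q is F, p → q is T. ✗
v: □□¬q is T, p → q is F. ✗
w: □□¬q is T, p → q is T. ✓
x: □□¬q is T, p → q is T. ✓
y: □□¬q is T, p → q is T. ✓
z: □□¬q is T, p → q is T. ✓
That's 5 of 8 worlds, so 5/8.

5/8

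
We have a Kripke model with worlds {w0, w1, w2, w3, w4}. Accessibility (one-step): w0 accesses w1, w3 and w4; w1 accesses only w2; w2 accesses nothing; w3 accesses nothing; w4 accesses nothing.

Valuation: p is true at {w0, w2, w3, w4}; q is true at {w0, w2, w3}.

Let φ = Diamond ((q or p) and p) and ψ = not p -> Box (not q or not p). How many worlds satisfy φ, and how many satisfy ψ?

2 and 4

For Diamond ((q or p) and p):
w0: successors {w1, w3, w4}; (q or p) and p there: w1:F, w3:T, w4:T. ✓
w1: successors {w2}; (q or p) and p there: w2:T. ✓
w2: no successors, so Diamond ((q or p) and p) fails. ✗
w3: no successors, so Diamond ((q or p) and p) fails. ✗
w4: no successors, so Diamond ((q or p) and p) fails. ✗
— 2 worlds.
For not p -> Box (not q or not p):
w0: not p is F, Box (not q or not p) is F. ✓
w1: not p is T, Box (not q or not p) is F. ✗
w2: not p is F, Box (not q or not p) is T. ✓
w3: not p is F, Box (not q or not p) is T. ✓
w4: not p is F, Box (not q or not p) is T. ✓
— 4 worlds.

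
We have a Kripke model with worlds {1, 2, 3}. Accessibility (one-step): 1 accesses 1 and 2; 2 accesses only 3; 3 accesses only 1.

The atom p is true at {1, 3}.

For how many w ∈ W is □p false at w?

1: successors {1, 2}; p there: 1:T, 2:F. ✗
2: successors {3}; p there: 3:T. ✓
3: successors {1}; p there: 1:T. ✓
Satisfying worlds: {2, 3}.
So □p fails at the other 1 world.

1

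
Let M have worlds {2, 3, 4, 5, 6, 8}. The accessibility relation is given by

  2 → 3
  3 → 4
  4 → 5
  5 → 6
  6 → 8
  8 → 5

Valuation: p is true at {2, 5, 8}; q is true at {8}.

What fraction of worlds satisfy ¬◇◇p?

1/2

2: ◇◇p is F. ✓
3: ◇◇p is T. ✗
4: ◇◇p is F. ✓
5: ◇◇p is T. ✗
6: ◇◇p is T. ✗
8: ◇◇p is F. ✓
That's 3 of 6 worlds, so 3/6 = 1/2.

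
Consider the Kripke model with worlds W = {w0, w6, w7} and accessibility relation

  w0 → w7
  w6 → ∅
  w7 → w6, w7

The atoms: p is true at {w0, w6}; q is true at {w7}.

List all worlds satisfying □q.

w0: successors {w7}; q there: w7:T. ✓
w6: no successors, so □q holds vacuously. ✓
w7: successors {w6, w7}; q there: w6:F, w7:T. ✗

{w0, w6}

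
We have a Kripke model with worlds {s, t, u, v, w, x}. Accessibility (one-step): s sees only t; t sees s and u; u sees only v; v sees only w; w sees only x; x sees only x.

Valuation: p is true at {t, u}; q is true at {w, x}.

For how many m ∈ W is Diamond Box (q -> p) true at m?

s: successors {t}; Box (q -> p) there: t:T. ✓
t: successors {s, u}; Box (q -> p) there: s:T, u:T. ✓
u: successors {v}; Box (q -> p) there: v:F. ✗
v: successors {w}; Box (q -> p) there: w:F. ✗
w: successors {x}; Box (q -> p) there: x:F. ✗
x: successors {x}; Box (q -> p) there: x:F. ✗
Satisfying worlds: {s, t}.

2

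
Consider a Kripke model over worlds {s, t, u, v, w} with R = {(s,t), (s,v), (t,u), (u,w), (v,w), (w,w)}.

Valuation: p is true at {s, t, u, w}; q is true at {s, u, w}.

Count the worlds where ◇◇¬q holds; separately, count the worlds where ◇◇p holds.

0 and 5

For ◇◇¬q:
s: successors {t, v}; ◇¬q there: t:F, v:F. ✗
t: successors {u}; ◇¬q there: u:F. ✗
u: successors {w}; ◇¬q there: w:F. ✗
v: successors {w}; ◇¬q there: w:F. ✗
w: successors {w}; ◇¬q there: w:F. ✗
— 0 worlds.
For ◇◇p:
s: successors {t, v}; ◇p there: t:T, v:T. ✓
t: successors {u}; ◇p there: u:T. ✓
u: successors {w}; ◇p there: w:T. ✓
v: successors {w}; ◇p there: w:T. ✓
w: successors {w}; ◇p there: w:T. ✓
— 5 worlds.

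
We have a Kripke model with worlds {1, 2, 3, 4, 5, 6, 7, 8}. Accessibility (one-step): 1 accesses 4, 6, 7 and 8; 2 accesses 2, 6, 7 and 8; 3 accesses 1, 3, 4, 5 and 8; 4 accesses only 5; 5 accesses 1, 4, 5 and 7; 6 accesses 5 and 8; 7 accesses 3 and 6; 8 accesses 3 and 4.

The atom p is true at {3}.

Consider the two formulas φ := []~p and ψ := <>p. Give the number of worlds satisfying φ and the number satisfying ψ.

For []~p:
1: successors {4, 6, 7, 8}; ~p there: 4:T, 6:T, 7:T, 8:T. ✓
2: successors {2, 6, 7, 8}; ~p there: 2:T, 6:T, 7:T, 8:T. ✓
3: successors {1, 3, 4, 5, 8}; ~p there: 1:T, 3:F, 4:T, 5:T, 8:T. ✗
4: successors {5}; ~p there: 5:T. ✓
5: successors {1, 4, 5, 7}; ~p there: 1:T, 4:T, 5:T, 7:T. ✓
6: successors {5, 8}; ~p there: 5:T, 8:T. ✓
7: successors {3, 6}; ~p there: 3:F, 6:T. ✗
8: successors {3, 4}; ~p there: 3:F, 4:T. ✗
— 5 worlds.
For <>p:
1: successors {4, 6, 7, 8}; p there: 4:F, 6:F, 7:F, 8:F. ✗
2: successors {2, 6, 7, 8}; p there: 2:F, 6:F, 7:F, 8:F. ✗
3: successors {1, 3, 4, 5, 8}; p there: 1:F, 3:T, 4:F, 5:F, 8:F. ✓
4: successors {5}; p there: 5:F. ✗
5: successors {1, 4, 5, 7}; p there: 1:F, 4:F, 5:F, 7:F. ✗
6: successors {5, 8}; p there: 5:F, 8:F. ✗
7: successors {3, 6}; p there: 3:T, 6:F. ✓
8: successors {3, 4}; p there: 3:T, 4:F. ✓
— 3 worlds.

5 and 3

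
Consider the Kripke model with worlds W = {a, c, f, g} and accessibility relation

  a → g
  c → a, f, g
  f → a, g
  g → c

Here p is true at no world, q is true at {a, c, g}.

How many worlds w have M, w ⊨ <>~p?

4

a: successors {g}; ~p there: g:T. ✓
c: successors {a, f, g}; ~p there: a:T, f:T, g:T. ✓
f: successors {a, g}; ~p there: a:T, g:T. ✓
g: successors {c}; ~p there: c:T. ✓
Satisfying worlds: {a, c, f, g}.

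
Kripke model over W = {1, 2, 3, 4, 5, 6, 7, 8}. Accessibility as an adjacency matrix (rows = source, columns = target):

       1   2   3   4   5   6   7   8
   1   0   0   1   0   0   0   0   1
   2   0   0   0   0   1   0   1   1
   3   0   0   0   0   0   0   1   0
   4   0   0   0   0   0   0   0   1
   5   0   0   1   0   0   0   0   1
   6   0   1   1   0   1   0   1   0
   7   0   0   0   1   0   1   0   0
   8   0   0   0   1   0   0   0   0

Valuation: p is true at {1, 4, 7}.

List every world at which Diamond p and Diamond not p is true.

1: Diamond p is F, Diamond not p is T. ✗
2: Diamond p is T, Diamond not p is T. ✓
3: Diamond p is T, Diamond not p is F. ✗
4: Diamond p is F, Diamond not p is T. ✗
5: Diamond p is F, Diamond not p is T. ✗
6: Diamond p is T, Diamond not p is T. ✓
7: Diamond p is T, Diamond not p is T. ✓
8: Diamond p is T, Diamond not p is F. ✗

{2, 6, 7}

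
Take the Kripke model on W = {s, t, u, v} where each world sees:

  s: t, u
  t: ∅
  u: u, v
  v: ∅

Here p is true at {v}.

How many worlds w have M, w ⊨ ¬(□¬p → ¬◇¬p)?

s: □¬p → ¬◇¬p is F. ✓
t: □¬p → ¬◇¬p is T. ✗
u: □¬p → ¬◇¬p is T. ✗
v: □¬p → ¬◇¬p is T. ✗
Satisfying worlds: {s}.

1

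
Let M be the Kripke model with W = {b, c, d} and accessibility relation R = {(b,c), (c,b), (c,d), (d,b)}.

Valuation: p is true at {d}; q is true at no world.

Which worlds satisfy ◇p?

{c}

b: successors {c}; p there: c:F. ✗
c: successors {b, d}; p there: b:F, d:T. ✓
d: successors {b}; p there: b:F. ✗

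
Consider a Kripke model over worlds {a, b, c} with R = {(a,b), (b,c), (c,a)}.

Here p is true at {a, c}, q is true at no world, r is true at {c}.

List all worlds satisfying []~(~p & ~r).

{b, c}

a: successors {b}; ~(~p & ~r) there: b:F. ✗
b: successors {c}; ~(~p & ~r) there: c:T. ✓
c: successors {a}; ~(~p & ~r) there: a:T. ✓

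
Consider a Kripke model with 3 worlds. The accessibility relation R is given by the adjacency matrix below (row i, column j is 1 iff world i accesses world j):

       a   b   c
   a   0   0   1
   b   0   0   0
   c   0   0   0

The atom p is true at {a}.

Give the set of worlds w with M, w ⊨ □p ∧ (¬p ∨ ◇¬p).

a: □p is F, ¬p ∨ ◇¬p is T. ✗
b: □p is T, ¬p ∨ ◇¬p is T. ✓
c: □p is T, ¬p ∨ ◇¬p is T. ✓

{b, c}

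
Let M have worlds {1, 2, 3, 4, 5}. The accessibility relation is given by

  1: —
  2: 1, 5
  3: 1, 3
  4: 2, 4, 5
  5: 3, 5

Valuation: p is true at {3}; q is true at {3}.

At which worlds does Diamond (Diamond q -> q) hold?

{2, 3, 4, 5}

1: no successors, so Diamond (Diamond q -> q) fails. ✗
2: successors {1, 5}; Diamond q -> q there: 1:T, 5:F. ✓
3: successors {1, 3}; Diamond q -> q there: 1:T, 3:T. ✓
4: successors {2, 4, 5}; Diamond q -> q there: 2:T, 4:T, 5:F. ✓
5: successors {3, 5}; Diamond q -> q there: 3:T, 5:F. ✓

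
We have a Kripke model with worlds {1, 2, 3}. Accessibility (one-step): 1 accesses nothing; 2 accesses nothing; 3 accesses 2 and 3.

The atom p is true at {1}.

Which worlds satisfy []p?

{1, 2}

1: no successors, so []p holds vacuously. ✓
2: no successors, so []p holds vacuously. ✓
3: successors {2, 3}; p there: 2:F, 3:F. ✗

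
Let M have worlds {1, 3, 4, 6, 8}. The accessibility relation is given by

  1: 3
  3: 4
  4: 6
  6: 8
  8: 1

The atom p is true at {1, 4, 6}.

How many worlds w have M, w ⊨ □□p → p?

4

1: □□p is T, p is T. ✓
3: □□p is T, p is F. ✗
4: □□p is F, p is T. ✓
6: □□p is T, p is T. ✓
8: □□p is F, p is F. ✓
Satisfying worlds: {1, 4, 6, 8}.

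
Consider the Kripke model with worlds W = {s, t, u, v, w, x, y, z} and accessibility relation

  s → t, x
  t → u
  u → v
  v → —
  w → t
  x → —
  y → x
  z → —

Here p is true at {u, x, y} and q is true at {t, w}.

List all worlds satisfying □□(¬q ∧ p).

s: successors {t, x}; □(¬q ∧ p) there: t:T, x:T. ✓
t: successors {u}; □(¬q ∧ p) there: u:F. ✗
u: successors {v}; □(¬q ∧ p) there: v:T. ✓
v: no successors, so □□(¬q ∧ p) holds vacuously. ✓
w: successors {t}; □(¬q ∧ p) there: t:T. ✓
x: no successors, so □□(¬q ∧ p) holds vacuously. ✓
y: successors {x}; □(¬q ∧ p) there: x:T. ✓
z: no successors, so □□(¬q ∧ p) holds vacuously. ✓

{s, u, v, w, x, y, z}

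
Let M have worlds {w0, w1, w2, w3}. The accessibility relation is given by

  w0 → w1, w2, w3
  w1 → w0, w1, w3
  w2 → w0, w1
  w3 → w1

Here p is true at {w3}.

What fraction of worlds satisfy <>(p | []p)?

w0: successors {w1, w2, w3}; p | []p there: w1:F, w2:F, w3:T. ✓
w1: successors {w0, w1, w3}; p | []p there: w0:F, w1:F, w3:T. ✓
w2: successors {w0, w1}; p | []p there: w0:F, w1:F. ✗
w3: successors {w1}; p | []p there: w1:F. ✗
That's 2 of 4 worlds, so 2/4 = 1/2.

1/2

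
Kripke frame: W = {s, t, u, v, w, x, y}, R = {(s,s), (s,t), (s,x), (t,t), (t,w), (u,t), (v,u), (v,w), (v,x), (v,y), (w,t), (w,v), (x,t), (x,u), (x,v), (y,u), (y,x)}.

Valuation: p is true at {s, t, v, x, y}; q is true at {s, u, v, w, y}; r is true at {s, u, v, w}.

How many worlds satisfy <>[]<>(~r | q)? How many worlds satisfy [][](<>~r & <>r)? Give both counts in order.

For <>[]<>(~r | q):
s: successors {s, t, x}; []<>(~r | q) there: s:T, t:T, x:T. ✓
t: successors {t, w}; []<>(~r | q) there: t:T, w:T. ✓
u: successors {t}; []<>(~r | q) there: t:T. ✓
v: successors {u, w, x, y}; []<>(~r | q) there: u:T, w:T, x:T, y:T. ✓
w: successors {t, v}; []<>(~r | q) there: t:T, v:T. ✓
x: successors {t, u, v}; []<>(~r | q) there: t:T, u:T, v:T. ✓
y: successors {u, x}; []<>(~r | q) there: u:T, x:T. ✓
— 7 worlds.
For [][](<>~r & <>r):
s: successors {s, t, x}; [](<>~r & <>r) there: s:T, t:T, x:F. ✗
t: successors {t, w}; [](<>~r & <>r) there: t:T, w:T. ✓
u: successors {t}; [](<>~r & <>r) there: t:T. ✓
v: successors {u, w, x, y}; [](<>~r & <>r) there: u:T, w:T, x:F, y:F. ✗
w: successors {t, v}; [](<>~r & <>r) there: t:T, v:F. ✗
x: successors {t, u, v}; [](<>~r & <>r) there: t:T, u:T, v:F. ✗
y: successors {u, x}; [](<>~r & <>r) there: u:T, x:F. ✗
— 2 worlds.

7 and 2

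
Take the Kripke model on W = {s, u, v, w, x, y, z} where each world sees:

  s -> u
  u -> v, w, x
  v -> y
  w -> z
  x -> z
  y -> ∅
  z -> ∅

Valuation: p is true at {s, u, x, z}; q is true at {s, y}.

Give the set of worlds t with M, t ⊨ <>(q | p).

s: successors {u}; q | p there: u:T. ✓
u: successors {v, w, x}; q | p there: v:F, w:F, x:T. ✓
v: successors {y}; q | p there: y:T. ✓
w: successors {z}; q | p there: z:T. ✓
x: successors {z}; q | p there: z:T. ✓
y: no successors, so <>(q | p) fails. ✗
z: no successors, so <>(q | p) fails. ✗

{s, u, v, w, x}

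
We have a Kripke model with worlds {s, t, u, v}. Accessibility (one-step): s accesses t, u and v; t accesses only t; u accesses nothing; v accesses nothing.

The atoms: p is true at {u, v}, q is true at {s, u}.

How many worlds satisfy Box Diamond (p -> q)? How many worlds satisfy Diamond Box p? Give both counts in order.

For Box Diamond (p -> q):
s: successors {t, u, v}; Diamond (p -> q) there: t:T, u:F, v:F. ✗
t: successors {t}; Diamond (p -> q) there: t:T. ✓
u: no successors, so Box Diamond (p -> q) holds vacuously. ✓
v: no successors, so Box Diamond (p -> q) holds vacuously. ✓
— 3 worlds.
For Diamond Box p:
s: successors {t, u, v}; Box p there: t:F, u:T, v:T. ✓
t: successors {t}; Box p there: t:F. ✗
u: no successors, so Diamond Box p fails. ✗
v: no successors, so Diamond Box p fails. ✗
— 1 world.

3 and 1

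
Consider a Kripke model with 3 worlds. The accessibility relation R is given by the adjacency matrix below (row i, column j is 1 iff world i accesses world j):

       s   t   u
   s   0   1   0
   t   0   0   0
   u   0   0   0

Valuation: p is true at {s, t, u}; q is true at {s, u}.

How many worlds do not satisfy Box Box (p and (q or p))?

0

s: successors {t}; Box (p and (q or p)) there: t:T. ✓
t: no successors, so Box Box (p and (q or p)) holds vacuously. ✓
u: no successors, so Box Box (p and (q or p)) holds vacuously. ✓
Satisfying worlds: {s, t, u}.
So Box Box (p and (q or p)) fails at the other 0 worlds.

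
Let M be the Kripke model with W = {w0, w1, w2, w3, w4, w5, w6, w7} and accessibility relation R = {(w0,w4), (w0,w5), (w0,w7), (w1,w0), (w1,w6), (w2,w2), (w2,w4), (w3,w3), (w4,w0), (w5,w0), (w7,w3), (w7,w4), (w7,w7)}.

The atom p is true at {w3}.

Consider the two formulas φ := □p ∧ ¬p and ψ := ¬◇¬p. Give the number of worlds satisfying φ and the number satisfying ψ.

1 and 2

For □p ∧ ¬p:
w0: □p is F, ¬p is T. ✗
w1: □p is F, ¬p is T. ✗
w2: □p is F, ¬p is T. ✗
w3: □p is T, ¬p is F. ✗
w4: □p is F, ¬p is T. ✗
w5: □p is F, ¬p is T. ✗
w6: □p is T, ¬p is T. ✓
w7: □p is F, ¬p is T. ✗
— 1 world.
For ¬◇¬p:
w0: ◇¬p is T. ✗
w1: ◇¬p is T. ✗
w2: ◇¬p is T. ✗
w3: ◇¬p is F. ✓
w4: ◇¬p is T. ✗
w5: ◇¬p is T. ✗
w6: ◇¬p is F. ✓
w7: ◇¬p is T. ✗
— 2 worlds.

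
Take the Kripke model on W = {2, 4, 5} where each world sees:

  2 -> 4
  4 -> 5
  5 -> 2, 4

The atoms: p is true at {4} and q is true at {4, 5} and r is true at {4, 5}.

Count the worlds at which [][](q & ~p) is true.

2: successors {4}; [](q & ~p) there: 4:T. ✓
4: successors {5}; [](q & ~p) there: 5:F. ✗
5: successors {2, 4}; [](q & ~p) there: 2:F, 4:T. ✗
Satisfying worlds: {2}.

1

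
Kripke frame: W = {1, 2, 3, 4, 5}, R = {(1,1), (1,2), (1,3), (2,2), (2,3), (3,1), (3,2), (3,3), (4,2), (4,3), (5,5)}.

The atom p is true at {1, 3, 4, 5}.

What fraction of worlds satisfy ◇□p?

1: successors {1, 2, 3}; □p there: 1:F, 2:F, 3:F. ✗
2: successors {2, 3}; □p there: 2:F, 3:F. ✗
3: successors {1, 2, 3}; □p there: 1:F, 2:F, 3:F. ✗
4: successors {2, 3}; □p there: 2:F, 3:F. ✗
5: successors {5}; □p there: 5:T. ✓
That's 1 of 5 worlds, so 1/5.

1/5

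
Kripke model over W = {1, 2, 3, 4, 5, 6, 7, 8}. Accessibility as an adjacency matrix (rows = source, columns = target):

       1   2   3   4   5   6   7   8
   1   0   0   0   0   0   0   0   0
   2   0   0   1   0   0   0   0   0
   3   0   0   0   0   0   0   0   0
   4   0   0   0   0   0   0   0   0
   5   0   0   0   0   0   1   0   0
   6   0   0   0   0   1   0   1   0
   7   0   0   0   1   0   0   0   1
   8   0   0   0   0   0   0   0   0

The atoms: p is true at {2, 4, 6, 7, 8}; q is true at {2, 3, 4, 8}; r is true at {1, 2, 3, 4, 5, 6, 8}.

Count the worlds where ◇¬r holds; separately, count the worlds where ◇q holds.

1 and 2

For ◇¬r:
1: no successors, so ◇¬r fails. ✗
2: successors {3}; ¬r there: 3:F. ✗
3: no successors, so ◇¬r fails. ✗
4: no successors, so ◇¬r fails. ✗
5: successors {6}; ¬r there: 6:F. ✗
6: successors {5, 7}; ¬r there: 5:F, 7:T. ✓
7: successors {4, 8}; ¬r there: 4:F, 8:F. ✗
8: no successors, so ◇¬r fails. ✗
— 1 world.
For ◇q:
1: no successors, so ◇q fails. ✗
2: successors {3}; q there: 3:T. ✓
3: no successors, so ◇q fails. ✗
4: no successors, so ◇q fails. ✗
5: successors {6}; q there: 6:F. ✗
6: successors {5, 7}; q there: 5:F, 7:F. ✗
7: successors {4, 8}; q there: 4:T, 8:T. ✓
8: no successors, so ◇q fails. ✗
— 2 worlds.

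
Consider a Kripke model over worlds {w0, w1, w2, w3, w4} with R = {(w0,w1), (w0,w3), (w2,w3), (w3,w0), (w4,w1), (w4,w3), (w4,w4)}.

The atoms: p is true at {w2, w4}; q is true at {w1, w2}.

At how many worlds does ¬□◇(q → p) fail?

w0: □◇(q → p) is F. ✓
w1: □◇(q → p) is T. ✗
w2: □◇(q → p) is T. ✗
w3: □◇(q → p) is T. ✗
w4: □◇(q → p) is F. ✓
Satisfying worlds: {w0, w4}.
So ¬□◇(q → p) fails at the other 3 worlds.

3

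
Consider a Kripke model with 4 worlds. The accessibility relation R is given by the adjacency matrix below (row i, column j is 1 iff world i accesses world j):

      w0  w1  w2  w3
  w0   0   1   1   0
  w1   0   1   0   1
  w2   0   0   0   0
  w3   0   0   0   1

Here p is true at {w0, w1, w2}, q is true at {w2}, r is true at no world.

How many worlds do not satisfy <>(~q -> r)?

w0: successors {w1, w2}; ~q -> r there: w1:F, w2:T. ✓
w1: successors {w1, w3}; ~q -> r there: w1:F, w3:F. ✗
w2: no successors, so <>(~q -> r) fails. ✗
w3: successors {w3}; ~q -> r there: w3:F. ✗
Satisfying worlds: {w0}.
So <>(~q -> r) fails at the other 3 worlds.

3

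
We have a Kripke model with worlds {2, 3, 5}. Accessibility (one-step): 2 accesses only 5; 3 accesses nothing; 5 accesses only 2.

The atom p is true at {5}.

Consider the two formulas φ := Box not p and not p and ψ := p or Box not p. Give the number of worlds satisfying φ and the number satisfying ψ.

1 and 2

For Box not p and not p:
2: Box not p is F, not p is T. ✗
3: Box not p is T, not p is T. ✓
5: Box not p is T, not p is F. ✗
— 1 world.
For p or Box not p:
2: p is F, Box not p is F. ✗
3: p is F, Box not p is T. ✓
5: p is T, Box not p is T. ✓
— 2 worlds.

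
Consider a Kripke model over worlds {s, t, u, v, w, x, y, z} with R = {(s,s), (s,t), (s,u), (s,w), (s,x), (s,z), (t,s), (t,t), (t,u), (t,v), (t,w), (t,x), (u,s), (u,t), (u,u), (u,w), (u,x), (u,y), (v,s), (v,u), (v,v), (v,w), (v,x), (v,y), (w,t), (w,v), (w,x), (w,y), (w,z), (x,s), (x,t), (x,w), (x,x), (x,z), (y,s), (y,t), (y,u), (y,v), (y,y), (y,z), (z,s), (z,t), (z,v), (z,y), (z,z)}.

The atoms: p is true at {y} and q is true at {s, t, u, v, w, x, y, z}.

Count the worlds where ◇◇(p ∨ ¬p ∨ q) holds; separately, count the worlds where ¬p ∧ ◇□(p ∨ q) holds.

8 and 7

For ◇◇(p ∨ ¬p ∨ q):
s: successors {s, t, u, w, x, z}; ◇(p ∨ ¬p ∨ q) there: s:T, t:T, u:T, w:T, x:T, z:T. ✓
t: successors {s, t, u, v, w, x}; ◇(p ∨ ¬p ∨ q) there: s:T, t:T, u:T, v:T, w:T, x:T. ✓
u: successors {s, t, u, w, x, y}; ◇(p ∨ ¬p ∨ q) there: s:T, t:T, u:T, w:T, x:T, y:T. ✓
v: successors {s, u, v, w, x, y}; ◇(p ∨ ¬p ∨ q) there: s:T, u:T, v:T, w:T, x:T, y:T. ✓
w: successors {t, v, x, y, z}; ◇(p ∨ ¬p ∨ q) there: t:T, v:T, x:T, y:T, z:T. ✓
x: successors {s, t, w, x, z}; ◇(p ∨ ¬p ∨ q) there: s:T, t:T, w:T, x:T, z:T. ✓
y: successors {s, t, u, v, y, z}; ◇(p ∨ ¬p ∨ q) there: s:T, t:T, u:T, v:T, y:T, z:T. ✓
z: successors {s, t, v, y, z}; ◇(p ∨ ¬p ∨ q) there: s:T, t:T, v:T, y:T, z:T. ✓
— 8 worlds.
For ¬p ∧ ◇□(p ∨ q):
s: ¬p is T, ◇□(p ∨ q) is T. ✓
t: ¬p is T, ◇□(p ∨ q) is T. ✓
u: ¬p is T, ◇□(p ∨ q) is T. ✓
v: ¬p is T, ◇□(p ∨ q) is T. ✓
w: ¬p is T, ◇□(p ∨ q) is T. ✓
x: ¬p is T, ◇□(p ∨ q) is T. ✓
y: ¬p is F, ◇□(p ∨ q) is T. ✗
z: ¬p is T, ◇□(p ∨ q) is T. ✓
— 7 worlds.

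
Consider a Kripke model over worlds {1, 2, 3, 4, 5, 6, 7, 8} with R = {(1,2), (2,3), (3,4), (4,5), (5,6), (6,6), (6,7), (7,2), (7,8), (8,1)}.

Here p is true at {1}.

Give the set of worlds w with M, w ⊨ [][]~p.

{1, 2, 3, 4, 5, 6, 8}

1: successors {2}; []~p there: 2:T. ✓
2: successors {3}; []~p there: 3:T. ✓
3: successors {4}; []~p there: 4:T. ✓
4: successors {5}; []~p there: 5:T. ✓
5: successors {6}; []~p there: 6:T. ✓
6: successors {6, 7}; []~p there: 6:T, 7:T. ✓
7: successors {2, 8}; []~p there: 2:T, 8:F. ✗
8: successors {1}; []~p there: 1:T. ✓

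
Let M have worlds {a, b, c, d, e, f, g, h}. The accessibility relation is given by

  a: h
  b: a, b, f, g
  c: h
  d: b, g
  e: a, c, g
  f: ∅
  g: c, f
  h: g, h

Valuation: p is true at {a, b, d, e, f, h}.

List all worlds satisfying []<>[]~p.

{d, f}

a: successors {h}; <>[]~p there: h:F. ✗
b: successors {a, b, f, g}; <>[]~p there: a:F, b:T, f:F, g:T. ✗
c: successors {h}; <>[]~p there: h:F. ✗
d: successors {b, g}; <>[]~p there: b:T, g:T. ✓
e: successors {a, c, g}; <>[]~p there: a:F, c:F, g:T. ✗
f: no successors, so []<>[]~p holds vacuously. ✓
g: successors {c, f}; <>[]~p there: c:F, f:F. ✗
h: successors {g, h}; <>[]~p there: g:T, h:F. ✗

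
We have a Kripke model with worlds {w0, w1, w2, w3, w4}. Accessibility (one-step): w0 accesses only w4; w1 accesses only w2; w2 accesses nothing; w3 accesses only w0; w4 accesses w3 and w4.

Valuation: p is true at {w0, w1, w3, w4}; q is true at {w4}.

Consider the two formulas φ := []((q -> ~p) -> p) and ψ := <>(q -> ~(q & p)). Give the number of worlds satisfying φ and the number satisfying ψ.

For []((q -> ~p) -> p):
w0: successors {w4}; (q -> ~p) -> p there: w4:T. ✓
w1: successors {w2}; (q -> ~p) -> p there: w2:F. ✗
w2: no successors, so []((q -> ~p) -> p) holds vacuously. ✓
w3: successors {w0}; (q -> ~p) -> p there: w0:T. ✓
w4: successors {w3, w4}; (q -> ~p) -> p there: w3:T, w4:T. ✓
— 4 worlds.
For <>(q -> ~(q & p)):
w0: successors {w4}; q -> ~(q & p) there: w4:F. ✗
w1: successors {w2}; q -> ~(q & p) there: w2:T. ✓
w2: no successors, so <>(q -> ~(q & p)) fails. ✗
w3: successors {w0}; q -> ~(q & p) there: w0:T. ✓
w4: successors {w3, w4}; q -> ~(q & p) there: w3:T, w4:F. ✓
— 3 worlds.

4 and 3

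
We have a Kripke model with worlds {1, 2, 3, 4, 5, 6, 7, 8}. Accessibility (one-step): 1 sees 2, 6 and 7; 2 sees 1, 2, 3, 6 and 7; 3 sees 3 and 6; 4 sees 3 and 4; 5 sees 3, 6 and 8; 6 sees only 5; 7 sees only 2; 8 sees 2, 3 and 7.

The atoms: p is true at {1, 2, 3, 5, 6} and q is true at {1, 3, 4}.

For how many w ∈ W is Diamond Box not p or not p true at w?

1: Diamond Box not p is F, not p is F. ✗
2: Diamond Box not p is F, not p is F. ✗
3: Diamond Box not p is F, not p is F. ✗
4: Diamond Box not p is F, not p is T. ✓
5: Diamond Box not p is F, not p is F. ✗
6: Diamond Box not p is F, not p is F. ✗
7: Diamond Box not p is F, not p is T. ✓
8: Diamond Box not p is F, not p is T. ✓
Satisfying worlds: {4, 7, 8}.

3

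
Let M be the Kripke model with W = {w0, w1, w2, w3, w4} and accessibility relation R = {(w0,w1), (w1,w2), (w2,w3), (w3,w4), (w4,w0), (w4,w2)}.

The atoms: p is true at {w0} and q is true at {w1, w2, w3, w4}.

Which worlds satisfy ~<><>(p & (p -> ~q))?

w0: <><>(p & (p -> ~q)) is F. ✓
w1: <><>(p & (p -> ~q)) is F. ✓
w2: <><>(p & (p -> ~q)) is F. ✓
w3: <><>(p & (p -> ~q)) is T. ✗
w4: <><>(p & (p -> ~q)) is F. ✓

{w0, w1, w2, w4}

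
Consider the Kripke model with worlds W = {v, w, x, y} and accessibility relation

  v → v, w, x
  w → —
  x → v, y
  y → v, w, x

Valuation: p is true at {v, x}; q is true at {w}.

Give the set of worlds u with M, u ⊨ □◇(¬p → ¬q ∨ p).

{w, x}

v: successors {v, w, x}; ◇(¬p → ¬q ∨ p) there: v:T, w:F, x:T. ✗
w: no successors, so □◇(¬p → ¬q ∨ p) holds vacuously. ✓
x: successors {v, y}; ◇(¬p → ¬q ∨ p) there: v:T, y:T. ✓
y: successors {v, w, x}; ◇(¬p → ¬q ∨ p) there: v:T, w:F, x:T. ✗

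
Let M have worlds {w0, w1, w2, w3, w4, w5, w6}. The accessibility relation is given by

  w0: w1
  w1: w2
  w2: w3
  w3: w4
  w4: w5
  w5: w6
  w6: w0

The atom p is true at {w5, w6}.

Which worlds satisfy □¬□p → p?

{w3, w4, w5, w6}

w0: □¬□p is T, p is F. ✗
w1: □¬□p is T, p is F. ✗
w2: □¬□p is T, p is F. ✗
w3: □¬□p is F, p is F. ✓
w4: □¬□p is F, p is F. ✓
w5: □¬□p is T, p is T. ✓
w6: □¬□p is T, p is T. ✓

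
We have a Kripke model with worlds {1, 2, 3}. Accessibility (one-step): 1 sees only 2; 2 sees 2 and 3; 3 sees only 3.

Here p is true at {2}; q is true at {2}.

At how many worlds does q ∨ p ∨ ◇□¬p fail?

1

1: q ∨ p is F, ◇□¬p is F. ✗
2: q ∨ p is T, ◇□¬p is T. ✓
3: q ∨ p is F, ◇□¬p is T. ✓
Satisfying worlds: {2, 3}.
So q ∨ p ∨ ◇□¬p fails at the other 1 world.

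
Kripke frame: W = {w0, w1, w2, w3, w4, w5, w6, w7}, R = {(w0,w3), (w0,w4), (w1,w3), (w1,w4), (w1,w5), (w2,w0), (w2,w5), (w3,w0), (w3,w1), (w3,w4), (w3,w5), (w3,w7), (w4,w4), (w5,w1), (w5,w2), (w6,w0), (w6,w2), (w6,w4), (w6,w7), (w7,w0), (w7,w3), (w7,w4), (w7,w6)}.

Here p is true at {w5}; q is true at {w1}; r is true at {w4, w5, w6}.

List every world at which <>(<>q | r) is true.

{w0, w1, w2, w3, w4, w6, w7}

w0: successors {w3, w4}; <>q | r there: w3:T, w4:T. ✓
w1: successors {w3, w4, w5}; <>q | r there: w3:T, w4:T, w5:T. ✓
w2: successors {w0, w5}; <>q | r there: w0:F, w5:T. ✓
w3: successors {w0, w1, w4, w5, w7}; <>q | r there: w0:F, w1:F, w4:T, w5:T, w7:F. ✓
w4: successors {w4}; <>q | r there: w4:T. ✓
w5: successors {w1, w2}; <>q | r there: w1:F, w2:F. ✗
w6: successors {w0, w2, w4, w7}; <>q | r there: w0:F, w2:F, w4:T, w7:F. ✓
w7: successors {w0, w3, w4, w6}; <>q | r there: w0:F, w3:T, w4:T, w6:T. ✓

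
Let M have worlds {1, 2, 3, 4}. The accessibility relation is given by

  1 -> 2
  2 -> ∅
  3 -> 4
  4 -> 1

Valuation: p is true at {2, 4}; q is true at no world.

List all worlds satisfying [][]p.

1: successors {2}; []p there: 2:T. ✓
2: no successors, so [][]p holds vacuously. ✓
3: successors {4}; []p there: 4:F. ✗
4: successors {1}; []p there: 1:T. ✓

{1, 2, 4}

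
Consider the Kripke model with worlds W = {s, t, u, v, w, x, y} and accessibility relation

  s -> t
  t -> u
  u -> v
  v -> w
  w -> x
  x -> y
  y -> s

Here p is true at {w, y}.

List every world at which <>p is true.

s: successors {t}; p there: t:F. ✗
t: successors {u}; p there: u:F. ✗
u: successors {v}; p there: v:F. ✗
v: successors {w}; p there: w:T. ✓
w: successors {x}; p there: x:F. ✗
x: successors {y}; p there: y:T. ✓
y: successors {s}; p there: s:F. ✗

{v, x}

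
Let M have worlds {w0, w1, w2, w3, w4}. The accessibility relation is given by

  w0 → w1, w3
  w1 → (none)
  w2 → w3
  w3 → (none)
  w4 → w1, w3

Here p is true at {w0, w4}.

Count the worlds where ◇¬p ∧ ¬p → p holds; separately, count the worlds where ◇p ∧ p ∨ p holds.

4 and 2

For ◇¬p ∧ ¬p → p:
w0: ◇¬p ∧ ¬p is F, p is T. ✓
w1: ◇¬p ∧ ¬p is F, p is F. ✓
w2: ◇¬p ∧ ¬p is T, p is F. ✗
w3: ◇¬p ∧ ¬p is F, p is F. ✓
w4: ◇¬p ∧ ¬p is F, p is T. ✓
— 4 worlds.
For ◇p ∧ p ∨ p:
w0: ◇p ∧ p is F, p is T. ✓
w1: ◇p ∧ p is F, p is F. ✗
w2: ◇p ∧ p is F, p is F. ✗
w3: ◇p ∧ p is F, p is F. ✗
w4: ◇p ∧ p is F, p is T. ✓
— 2 worlds.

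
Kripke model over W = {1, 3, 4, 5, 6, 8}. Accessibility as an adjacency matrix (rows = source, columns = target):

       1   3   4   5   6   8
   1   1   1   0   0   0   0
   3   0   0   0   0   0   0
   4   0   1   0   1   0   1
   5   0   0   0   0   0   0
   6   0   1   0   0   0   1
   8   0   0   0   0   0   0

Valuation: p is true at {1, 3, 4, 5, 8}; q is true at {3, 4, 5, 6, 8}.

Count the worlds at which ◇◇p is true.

1: successors {1, 3}; ◇p there: 1:T, 3:F. ✓
3: no successors, so ◇◇p fails. ✗
4: successors {3, 5, 8}; ◇p there: 3:F, 5:F, 8:F. ✗
5: no successors, so ◇◇p fails. ✗
6: successors {3, 8}; ◇p there: 3:F, 8:F. ✗
8: no successors, so ◇◇p fails. ✗
Satisfying worlds: {1}.

1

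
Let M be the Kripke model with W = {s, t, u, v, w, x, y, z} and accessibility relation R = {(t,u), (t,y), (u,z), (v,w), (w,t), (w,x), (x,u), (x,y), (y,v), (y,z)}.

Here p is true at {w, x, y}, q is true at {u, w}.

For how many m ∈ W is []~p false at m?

4

s: no successors, so []~p holds vacuously. ✓
t: successors {u, y}; ~p there: u:T, y:F. ✗
u: successors {z}; ~p there: z:T. ✓
v: successors {w}; ~p there: w:F. ✗
w: successors {t, x}; ~p there: t:T, x:F. ✗
x: successors {u, y}; ~p there: u:T, y:F. ✗
y: successors {v, z}; ~p there: v:T, z:T. ✓
z: no successors, so []~p holds vacuously. ✓
Satisfying worlds: {s, u, y, z}.
So []~p fails at the other 4 worlds.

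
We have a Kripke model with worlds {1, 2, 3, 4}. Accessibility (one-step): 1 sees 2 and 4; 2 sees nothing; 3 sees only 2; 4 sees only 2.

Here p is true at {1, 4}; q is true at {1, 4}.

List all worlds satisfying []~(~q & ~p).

1: successors {2, 4}; ~(~q & ~p) there: 2:F, 4:T. ✗
2: no successors, so []~(~q & ~p) holds vacuously. ✓
3: successors {2}; ~(~q & ~p) there: 2:F. ✗
4: successors {2}; ~(~q & ~p) there: 2:F. ✗

{2}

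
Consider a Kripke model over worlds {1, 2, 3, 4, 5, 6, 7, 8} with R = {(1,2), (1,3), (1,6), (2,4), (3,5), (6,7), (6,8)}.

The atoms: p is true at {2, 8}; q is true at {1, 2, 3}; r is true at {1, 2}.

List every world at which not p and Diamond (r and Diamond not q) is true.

1: not p is T, Diamond (r and Diamond not q) is T. ✓
2: not p is F, Diamond (r and Diamond not q) is F. ✗
3: not p is T, Diamond (r and Diamond not q) is F. ✗
4: not p is T, Diamond (r and Diamond not q) is F. ✗
5: not p is T, Diamond (r and Diamond not q) is F. ✗
6: not p is T, Diamond (r and Diamond not q) is F. ✗
7: not p is T, Diamond (r and Diamond not q) is F. ✗
8: not p is F, Diamond (r and Diamond not q) is F. ✗

{1}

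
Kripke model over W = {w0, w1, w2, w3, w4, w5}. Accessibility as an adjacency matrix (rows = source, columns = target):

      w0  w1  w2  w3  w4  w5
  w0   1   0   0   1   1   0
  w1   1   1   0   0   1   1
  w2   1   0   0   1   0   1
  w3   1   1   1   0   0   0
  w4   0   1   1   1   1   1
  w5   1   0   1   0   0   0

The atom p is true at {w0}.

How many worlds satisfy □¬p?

w0: successors {w0, w3, w4}; ¬p there: w0:F, w3:T, w4:T. ✗
w1: successors {w0, w1, w4, w5}; ¬p there: w0:F, w1:T, w4:T, w5:T. ✗
w2: successors {w0, w3, w5}; ¬p there: w0:F, w3:T, w5:T. ✗
w3: successors {w0, w1, w2}; ¬p there: w0:F, w1:T, w2:T. ✗
w4: successors {w1, w2, w3, w4, w5}; ¬p there: w1:T, w2:T, w3:T, w4:T, w5:T. ✓
w5: successors {w0, w2}; ¬p there: w0:F, w2:T. ✗
Satisfying worlds: {w4}.

1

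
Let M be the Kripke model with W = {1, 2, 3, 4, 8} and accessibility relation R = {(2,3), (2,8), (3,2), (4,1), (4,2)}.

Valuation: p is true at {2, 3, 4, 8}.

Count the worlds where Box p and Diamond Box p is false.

3

1: Box p is T, Diamond Box p is F. ✗
2: Box p is T, Diamond Box p is T. ✓
3: Box p is T, Diamond Box p is T. ✓
4: Box p is F, Diamond Box p is T. ✗
8: Box p is T, Diamond Box p is F. ✗
Satisfying worlds: {2, 3}.
So Box p and Diamond Box p fails at the other 3 worlds.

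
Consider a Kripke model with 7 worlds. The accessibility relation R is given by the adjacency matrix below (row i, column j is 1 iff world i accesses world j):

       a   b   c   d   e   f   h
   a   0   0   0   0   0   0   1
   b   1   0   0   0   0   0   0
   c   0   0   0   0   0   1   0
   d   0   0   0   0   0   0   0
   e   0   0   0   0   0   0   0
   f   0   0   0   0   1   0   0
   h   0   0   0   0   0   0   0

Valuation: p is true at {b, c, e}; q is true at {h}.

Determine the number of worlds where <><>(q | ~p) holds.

a: successors {h}; <>(q | ~p) there: h:F. ✗
b: successors {a}; <>(q | ~p) there: a:T. ✓
c: successors {f}; <>(q | ~p) there: f:F. ✗
d: no successors, so <><>(q | ~p) fails. ✗
e: no successors, so <><>(q | ~p) fails. ✗
f: successors {e}; <>(q | ~p) there: e:F. ✗
h: no successors, so <><>(q | ~p) fails. ✗
Satisfying worlds: {b}.

1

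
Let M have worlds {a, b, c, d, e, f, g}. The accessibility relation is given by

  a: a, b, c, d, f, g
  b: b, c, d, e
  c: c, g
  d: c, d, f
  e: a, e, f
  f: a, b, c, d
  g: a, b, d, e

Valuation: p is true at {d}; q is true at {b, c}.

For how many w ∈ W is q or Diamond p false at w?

a: q is F, Diamond p is T. ✓
b: q is T, Diamond p is T. ✓
c: q is T, Diamond p is F. ✓
d: q is F, Diamond p is T. ✓
e: q is F, Diamond p is F. ✗
f: q is F, Diamond p is T. ✓
g: q is F, Diamond p is T. ✓
Satisfying worlds: {a, b, c, d, f, g}.
So q or Diamond p fails at the other 1 world.

1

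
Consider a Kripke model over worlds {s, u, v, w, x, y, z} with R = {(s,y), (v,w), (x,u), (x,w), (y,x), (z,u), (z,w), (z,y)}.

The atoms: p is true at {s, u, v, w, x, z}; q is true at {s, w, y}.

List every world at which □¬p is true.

{s, u, w}

s: successors {y}; ¬p there: y:T. ✓
u: no successors, so □¬p holds vacuously. ✓
v: successors {w}; ¬p there: w:F. ✗
w: no successors, so □¬p holds vacuously. ✓
x: successors {u, w}; ¬p there: u:F, w:F. ✗
y: successors {x}; ¬p there: x:F. ✗
z: successors {u, w, y}; ¬p there: u:F, w:F, y:T. ✗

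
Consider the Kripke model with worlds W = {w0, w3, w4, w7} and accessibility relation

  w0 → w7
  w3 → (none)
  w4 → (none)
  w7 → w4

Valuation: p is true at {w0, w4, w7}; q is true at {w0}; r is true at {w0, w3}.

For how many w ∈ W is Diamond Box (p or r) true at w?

2

w0: successors {w7}; Box (p or r) there: w7:T. ✓
w3: no successors, so Diamond Box (p or r) fails. ✗
w4: no successors, so Diamond Box (p or r) fails. ✗
w7: successors {w4}; Box (p or r) there: w4:T. ✓
Satisfying worlds: {w0, w7}.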